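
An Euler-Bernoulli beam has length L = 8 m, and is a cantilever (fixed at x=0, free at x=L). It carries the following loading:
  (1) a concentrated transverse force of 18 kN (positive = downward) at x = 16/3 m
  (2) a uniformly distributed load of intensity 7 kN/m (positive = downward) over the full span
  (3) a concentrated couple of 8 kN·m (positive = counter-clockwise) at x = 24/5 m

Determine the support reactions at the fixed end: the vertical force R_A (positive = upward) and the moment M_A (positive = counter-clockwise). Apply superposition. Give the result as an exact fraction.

Load 1 — point force P=18 kN at a=16/3 m (b=L-a=8/3):
  R_A = P = 18 kN
  M_A = Pa = 18·(16/3) = 96 kN·m
Load 2 — uniform load w=7 kN/m over full span:
  R_A = wL = 7·8 = 56 kN
  M_A = wL²/2 = 7·8²/2 = 224 kN·m
Load 3 — applied couple M₀=8 kN·m at a=24/5 m (b=L-a=16/5):
  R_A = 0 kN
  M_A = -M₀ = -8 kN·m
Superposition: R_A = 74 kN, M_A = 312 kN·m

R_A = 74 kN, M_A = 312 kN·m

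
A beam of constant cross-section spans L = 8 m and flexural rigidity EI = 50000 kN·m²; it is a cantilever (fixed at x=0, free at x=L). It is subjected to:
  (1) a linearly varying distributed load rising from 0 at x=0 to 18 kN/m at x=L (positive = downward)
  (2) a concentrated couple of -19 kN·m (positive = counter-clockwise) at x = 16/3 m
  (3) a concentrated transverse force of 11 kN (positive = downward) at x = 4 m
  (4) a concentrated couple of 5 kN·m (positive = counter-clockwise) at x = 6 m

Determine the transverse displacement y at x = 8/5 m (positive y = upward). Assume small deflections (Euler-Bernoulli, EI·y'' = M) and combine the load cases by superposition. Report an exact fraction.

Load 1 — triangular load w₀=18 kN/m (0→w₀ over full span):
  y_1 = (w₀Lx³/12-w₀L²x²/6-w₀x⁵/(120L))/EI = (18·8·(8/5)³/12-18·8²·(8/5)²/6-18·(8/5)⁵/(120·8))/50000 = -432192/48828125 m
Load 2 — applied couple M₀=-19 kN·m at a=16/3 m (b=L-a=8/3):
  y_2 = M₀x²/(2EI)  [x≤a] = (-19)·(8/5)²/(2·50000) = -38/78125 m
Load 3 — point force P=11 kN at a=4 m (b=L-a=4):
  y_3 = -Px²(3a-x)/(6EI)  [x≤a] = -11·(8/5)²·(3·4-(8/5))/(6·50000) = -1144/1171875 m
Load 4 — applied couple M₀=5 kN·m at a=6 m (b=L-a=2):
  y_4 = M₀x²/(2EI)  [x≤a] = 5·(8/5)²/(2·50000) = 2/15625 m
Superposition: y = Σ y_i = -1492076/146484375 m ≈ -0.010186 m

y(8/5) = -1492076/146484375 m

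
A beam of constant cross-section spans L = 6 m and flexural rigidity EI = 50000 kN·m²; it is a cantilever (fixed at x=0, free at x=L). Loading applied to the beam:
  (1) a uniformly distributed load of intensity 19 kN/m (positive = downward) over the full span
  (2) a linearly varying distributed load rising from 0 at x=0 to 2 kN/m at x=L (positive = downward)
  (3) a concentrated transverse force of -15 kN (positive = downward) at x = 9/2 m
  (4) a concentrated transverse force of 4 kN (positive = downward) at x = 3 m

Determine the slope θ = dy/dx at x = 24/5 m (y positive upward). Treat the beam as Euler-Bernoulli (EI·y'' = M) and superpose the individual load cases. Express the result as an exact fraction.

θ(24/5) = -2990529/250000000 rad

Load 1 — uniform load w=19 kN/m over full span:
  θ_1 = -wx(x²-3Lx+3L²)/(6EI) = -19·(24/5)·((24/5)²-3·6·(24/5)+3·6²)/(6·50000) = -5301/390625 rad
Load 2 — triangular load w₀=2 kN/m (0→w₀ over full span):
  θ_2 = (w₀Lx²/4-w₀L²x/3-w₀x⁴/(24L))/EI = (2·6·(24/5)²/4-2·6²·(24/5)/3-2·(24/5)⁴/(24·6))/50000 = -2088/1953125 rad
Load 3 — point force P=-15 kN at a=9/2 m (b=L-a=3/2):
  θ_3 = -Pa²/(2EI)  [x>a] = -(-15)·(9/2)²/(2·50000) = 243/80000 rad
Load 4 — point force P=4 kN at a=3 m (b=L-a=3):
  θ_4 = -Pa²/(2EI)  [x>a] = -4·3²/(2·50000) = -9/25000 rad
Superposition: θ = Σ θ_i = -2990529/250000000 rad ≈ -0.011962 rad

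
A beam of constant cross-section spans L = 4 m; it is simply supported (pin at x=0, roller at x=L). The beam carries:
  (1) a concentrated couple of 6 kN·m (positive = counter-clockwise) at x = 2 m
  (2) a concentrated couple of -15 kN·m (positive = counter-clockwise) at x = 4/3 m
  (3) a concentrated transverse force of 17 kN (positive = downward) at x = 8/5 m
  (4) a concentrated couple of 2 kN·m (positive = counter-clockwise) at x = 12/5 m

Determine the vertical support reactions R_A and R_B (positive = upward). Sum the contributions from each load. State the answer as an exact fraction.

R_A = 169/20 kN, R_B = 171/20 kN

Load 1 — applied couple M₀=6 kN·m at a=2 m (b=L-a=2):
  R_A = M₀/L = 6/4 = 3/2 kN
  R_B = -M₀/L = -6/4 = -3/2 kN
Load 2 — applied couple M₀=-15 kN·m at a=4/3 m (b=L-a=8/3):
  R_A = M₀/L = (-15)/4 = -15/4 kN
  R_B = -M₀/L = -(-15)/4 = 15/4 kN
Load 3 — point force P=17 kN at a=8/5 m (b=L-a=12/5):
  R_A = Pb/L = 17·(12/5)/4 = 51/5 kN
  R_B = Pa/L = 17·(8/5)/4 = 34/5 kN
Load 4 — applied couple M₀=2 kN·m at a=12/5 m (b=L-a=8/5):
  R_A = M₀/L = 2/4 = 1/2 kN
  R_B = -M₀/L = -2/4 = -1/2 kN
Superposition: R_A = 169/20 kN, R_B = 171/20 kN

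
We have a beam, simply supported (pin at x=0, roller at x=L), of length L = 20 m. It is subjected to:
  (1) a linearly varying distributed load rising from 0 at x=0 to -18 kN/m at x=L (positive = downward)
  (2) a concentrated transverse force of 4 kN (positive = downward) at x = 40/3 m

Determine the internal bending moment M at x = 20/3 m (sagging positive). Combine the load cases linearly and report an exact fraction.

Load 1 — triangular load w₀=-18 kN/m (0→w₀ over full span):
  M_1 = w₀Lx/6 - w₀x³/(6L) = (-18)·20·(20/3)/6 - (-18)·(20/3)³/(6·20) = -3200/9 kN·m
Load 2 — point force P=4 kN at a=40/3 m (b=L-a=20/3):
  M_2 = Pbx/L  [x≤a] = 4·(20/3)·(20/3)/20 = 80/9 kN·m
Superposition: M = Σ M_i = -1040/3 kN·m ≈ -346.666667 kN·m

M(20/3) = -1040/3 kN·m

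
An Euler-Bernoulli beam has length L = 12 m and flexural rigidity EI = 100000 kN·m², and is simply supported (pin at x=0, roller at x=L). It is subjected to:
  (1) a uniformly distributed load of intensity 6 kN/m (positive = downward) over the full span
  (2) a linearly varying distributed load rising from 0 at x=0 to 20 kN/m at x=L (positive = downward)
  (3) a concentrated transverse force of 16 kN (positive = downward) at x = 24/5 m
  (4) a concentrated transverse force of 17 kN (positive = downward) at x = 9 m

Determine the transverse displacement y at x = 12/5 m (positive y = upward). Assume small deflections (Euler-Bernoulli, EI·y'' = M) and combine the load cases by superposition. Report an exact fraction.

y(12/5) = -18971127/625000000 m

Load 1 — uniform load w=6 kN/m over full span:
  y_1 = -wx(L³-2Lx²+x³)/(24EI) = -6·(12/5)·(12³-2·12·(12/5)²+(12/5)³)/(24·100000) = -18792/1953125 m
Load 2 — triangular load w₀=20 kN/m (0→w₀ over full span):
  y_2 = -w₀x(7L⁴-10L²x²+3x⁴)/(360LEI) = -20·(12/5)·(7·12⁴-10·12²·(12/5)²+3·(12/5)⁴)/(360·12·100000) = -148608/9765625 m
Load 3 — point force P=16 kN at a=24/5 m (b=L-a=36/5):
  y_3 = -Pbx(L²-b²-x²)/(6LEI)  [x≤a] = -16·(36/5)·(12/5)·(12²-(36/5)²-(12/5)²)/(6·12·100000) = -1296/390625 m
Load 4 — point force P=17 kN at a=9 m (b=L-a=3):
  y_4 = -Pbx(L²-b²-x²)/(6LEI)  [x≤a] = -17·3·(12/5)·(12²-3²-(12/5)²)/(6·12·100000) = -54927/25000000 m
Superposition: y = Σ y_i = -18971127/625000000 m ≈ -0.030354 m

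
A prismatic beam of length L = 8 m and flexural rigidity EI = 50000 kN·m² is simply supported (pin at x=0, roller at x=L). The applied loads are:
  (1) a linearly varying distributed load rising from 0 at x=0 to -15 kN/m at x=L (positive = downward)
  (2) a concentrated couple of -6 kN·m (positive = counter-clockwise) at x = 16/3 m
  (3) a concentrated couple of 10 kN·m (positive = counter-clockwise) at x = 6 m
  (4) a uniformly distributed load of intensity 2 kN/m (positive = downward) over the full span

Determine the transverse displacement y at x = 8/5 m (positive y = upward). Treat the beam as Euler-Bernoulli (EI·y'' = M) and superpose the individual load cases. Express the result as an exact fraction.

Load 1 — triangular load w₀=-15 kN/m (0→w₀ over full span):
  y_1 = -w₀x(7L⁴-10L²x²+3x⁴)/(360LEI) = -(-15)·(8/5)·(7·8⁴-10·8²·(8/5)²+3·(8/5)⁴)/(360·8·50000) = 44032/9765625 m
Load 2 — applied couple M₀=-6 kN·m at a=16/3 m (b=L-a=8/3):
  y_2 = (M₀x³/(6L)+C₁x)/EI  [x≤a] with C₁=M₀(3b²-L²)/(6L)=16/3 = ((-6)·(8/5)³/(6·8)+(16/3)·(8/5))/50000 = 188/1171875 m
Load 3 — applied couple M₀=10 kN·m at a=6 m (b=L-a=2):
  y_3 = (M₀x³/(6L)+C₁x)/EI  [x≤a] with C₁=M₀(3b²-L²)/(6L)=-65/6 = (10·(8/5)³/(6·8)+(-65/6)·(8/5))/50000 = -103/312500 m
Load 4 — uniform load w=2 kN/m over full span:
  y_4 = -wx(L³-2Lx²+x³)/(24EI) = -2·(8/5)·(8³-2·8·(8/5)²+(8/5)³)/(24·50000) = -7424/5859375 m
Superposition: y = Σ y_i = 360079/117187500 m ≈ 0.003073 m

y(8/5) = 360079/117187500 m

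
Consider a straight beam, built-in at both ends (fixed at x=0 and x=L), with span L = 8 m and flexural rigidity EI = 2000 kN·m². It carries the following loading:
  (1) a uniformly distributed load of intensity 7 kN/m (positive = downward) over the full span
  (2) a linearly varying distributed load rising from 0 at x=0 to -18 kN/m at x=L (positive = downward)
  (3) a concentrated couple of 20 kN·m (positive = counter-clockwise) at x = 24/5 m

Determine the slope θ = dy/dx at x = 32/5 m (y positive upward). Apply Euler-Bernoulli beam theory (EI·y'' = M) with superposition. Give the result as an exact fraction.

Load 1 — uniform load w=7 kN/m over full span:
  θ_1 = -wx(L-x)(L-2x)/(12EI) = -7·(32/5)·(8-(32/5))·(8-2·(32/5))/(12·2000) = 224/15625 rad
Load 2 — triangular load w₀=-18 kN/m (0→w₀ over full span):
  θ_2 = -w₀(2x(L-x)(L-2x)(x+2L)+x²(L-x)²)/(120LEI) = -(-18)·(2·(32/5)·(8-(32/5))·(8-2·(32/5))·((32/5)+2·8)+(32/5)²·(8-(32/5))²)/(120·8·2000) = -1536/78125 rad
Load 3 — applied couple M₀=20 kN·m at a=24/5 m (b=L-a=16/5):
  θ_3 = (R_Ax²/2 - M_Ax - M₀(x-a))/EI  [x>a] with R_A=18/5, M_A=32/5 = ((18/5)·(32/5)²/2 - (32/5)·(32/5) - 20·((32/5)-(24/5)))/2000 = 6/15625 rad
Superposition: θ = Σ θ_i = -386/78125 rad ≈ -0.004941 rad

θ(32/5) = -386/78125 rad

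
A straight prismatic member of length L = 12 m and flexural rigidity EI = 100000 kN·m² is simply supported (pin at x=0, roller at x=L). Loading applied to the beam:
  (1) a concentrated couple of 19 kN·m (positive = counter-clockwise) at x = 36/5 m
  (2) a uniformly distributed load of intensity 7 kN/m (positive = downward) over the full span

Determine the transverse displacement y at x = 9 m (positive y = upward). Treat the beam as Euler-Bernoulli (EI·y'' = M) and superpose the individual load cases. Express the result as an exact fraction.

Load 1 — applied couple M₀=19 kN·m at a=36/5 m (b=L-a=24/5):
  y_1 = (M₀x³/(6L)-M₀(x-a)²/2+C₁x)/EI  [x>a] with C₁=M₀(3b²-L²)/(6L)=-494/25 = (19·9³/(6·12)-19·(9-(36/5))²/2+(-494/25)·9)/100000 = -3249/20000000 m
Load 2 — uniform load w=7 kN/m over full span:
  y_2 = -wx(L³-2Lx²+x³)/(24EI) = -7·9·(12³-2·12·9²+9³)/(24·100000) = -10773/800000 m
Superposition: y = Σ y_i = -136287/10000000 m ≈ -0.013629 m

y(9) = -136287/10000000 m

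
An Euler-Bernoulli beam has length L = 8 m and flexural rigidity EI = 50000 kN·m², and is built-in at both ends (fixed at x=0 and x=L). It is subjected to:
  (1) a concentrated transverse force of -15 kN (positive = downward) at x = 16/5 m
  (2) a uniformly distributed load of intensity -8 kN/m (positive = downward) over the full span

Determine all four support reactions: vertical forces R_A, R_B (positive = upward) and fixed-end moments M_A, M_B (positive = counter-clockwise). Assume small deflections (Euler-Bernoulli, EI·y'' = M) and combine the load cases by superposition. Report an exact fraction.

R_A = -1043/25 kN, M_A = -4496/75 kN·m, R_B = -932/25 kN, M_B = 4064/75 kN·m

Load 1 — point force P=-15 kN at a=16/5 m (b=L-a=24/5):
  R_A = Pb²(3a+b)/L³ = (-15)·(24/5)²·(3·(16/5)+(24/5))/8³ = -243/25 kN
  M_A = Pab²/L² = (-15)·(16/5)·(24/5)²/8² = -432/25 kN·m
  R_B = Pa²(a+3b)/L³ = (-15)·(16/5)²·((16/5)+3·(24/5))/8³ = -132/25 kN
  M_B = -Pa²b/L² = -(-15)·(16/5)²·(24/5)/8² = 288/25 kN·m
Load 2 — uniform load w=-8 kN/m over full span:
  R_A = wL/2 = (-8)·8/2 = -32 kN
  M_A = wL²/12 = (-8)·8²/12 = -128/3 kN·m
  R_B = wL/2 = (-8)·8/2 = -32 kN
  M_B = -wL²/12 = -(-8)·8²/12 = 128/3 kN·m
Superposition: R_A = -1043/25 kN, M_A = -4496/75 kN·m, R_B = -932/25 kN, M_B = 4064/75 kN·m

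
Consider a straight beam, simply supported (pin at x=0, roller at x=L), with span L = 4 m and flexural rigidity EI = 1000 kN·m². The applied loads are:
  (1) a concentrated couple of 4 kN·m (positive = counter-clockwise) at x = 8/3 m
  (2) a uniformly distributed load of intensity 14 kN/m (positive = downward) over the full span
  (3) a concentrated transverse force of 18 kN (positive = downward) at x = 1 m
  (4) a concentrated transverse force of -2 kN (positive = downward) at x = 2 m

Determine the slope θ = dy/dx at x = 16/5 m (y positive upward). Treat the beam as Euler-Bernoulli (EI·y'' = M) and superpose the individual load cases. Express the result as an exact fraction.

θ(16/5) = 175081/4500000 rad

Load 1 — applied couple M₀=4 kN·m at a=8/3 m (b=L-a=4/3):
  θ_1 = (M₀x²/(2L)-M₀(x-a)+C₁)/EI  [x>a] with C₁=M₀(3b²-L²)/(6L)=-16/9 = (4·(16/5)²/(2·4)-4·((16/5)-(8/3))+(-16/9))/1000 = 34/28125 rad
Load 2 — uniform load w=14 kN/m over full span:
  θ_2 = -w(L³-6Lx²+4x³)/(24EI) = -14·(4³-6·4·(16/5)²+4·(16/5)³)/(24·1000) = 462/15625 rad
Load 3 — point force P=18 kN at a=1 m (b=L-a=3):
  θ_3 = -Pa(2L²-6Lx+3x²+a²)/(6LEI)  [x>a] = -18·1·(2·4²-6·4·(16/5)+3·(16/5)²+1²)/(6·4·1000) = 981/100000 rad
Load 4 — point force P=-2 kN at a=2 m (b=L-a=2):
  θ_4 = -Pa(2L²-6Lx+3x²+a²)/(6LEI)  [x>a] = -(-2)·2·(2·4²-6·4·(16/5)+3·(16/5)²+2²)/(6·4·1000) = -21/12500 rad
Superposition: θ = Σ θ_i = 175081/4500000 rad ≈ 0.038907 rad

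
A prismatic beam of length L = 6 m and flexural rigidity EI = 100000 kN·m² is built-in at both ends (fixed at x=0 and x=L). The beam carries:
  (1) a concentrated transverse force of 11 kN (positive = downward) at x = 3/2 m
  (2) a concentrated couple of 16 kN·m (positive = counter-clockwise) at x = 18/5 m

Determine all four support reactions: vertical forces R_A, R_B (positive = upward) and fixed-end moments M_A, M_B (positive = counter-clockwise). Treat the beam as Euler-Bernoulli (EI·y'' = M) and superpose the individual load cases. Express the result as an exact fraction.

R_A = 10497/800 kN, M_A = 11521/800 kN·m, R_B = -1697/800 kN, M_B = -939/800 kN·m

Load 1 — point force P=11 kN at a=3/2 m (b=L-a=9/2):
  R_A = Pb²(3a+b)/L³ = 11·(9/2)²·(3·(3/2)+(9/2))/6³ = 297/32 kN
  M_A = Pab²/L² = 11·(3/2)·(9/2)²/6² = 297/32 kN·m
  R_B = Pa²(a+3b)/L³ = 11·(3/2)²·((3/2)+3·(9/2))/6³ = 55/32 kN
  M_B = -Pa²b/L² = -11·(3/2)²·(9/2)/6² = -99/32 kN·m
Load 2 — applied couple M₀=16 kN·m at a=18/5 m (b=L-a=12/5):
  R_A = 6M₀ab/L³ = 6·16·(18/5)·(12/5)/6³ = 96/25 kN
  M_A = M₀b(2a-b)/L² = 16·(12/5)·(2·(18/5)-(12/5))/6² = 128/25 kN·m
  R_B = -6M₀ab/L³ = -6·16·(18/5)·(12/5)/6³ = -96/25 kN
  M_B = M₀a(2b-a)/L² = 16·(18/5)·(2·(12/5)-(18/5))/6² = 48/25 kN·m
Superposition: R_A = 10497/800 kN, M_A = 11521/800 kN·m, R_B = -1697/800 kN, M_B = -939/800 kN·m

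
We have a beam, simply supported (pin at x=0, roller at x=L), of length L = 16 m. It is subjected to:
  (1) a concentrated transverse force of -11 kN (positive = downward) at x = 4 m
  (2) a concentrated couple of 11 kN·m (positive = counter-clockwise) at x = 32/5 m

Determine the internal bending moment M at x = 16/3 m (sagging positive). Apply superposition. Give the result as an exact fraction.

M(16/3) = -77/3 kN·m

Load 1 — point force P=-11 kN at a=4 m (b=L-a=12):
  M_1 = Pa(L-x)/L  [x>a] = (-11)·4·(16-(16/3))/16 = -88/3 kN·m
Load 2 — applied couple M₀=11 kN·m at a=32/5 m (b=L-a=48/5):
  M_2 = M₀x/L  [x≤a] = 11·(16/3)/16 = 11/3 kN·m
Superposition: M = Σ M_i = -77/3 kN·m ≈ -25.666667 kN·m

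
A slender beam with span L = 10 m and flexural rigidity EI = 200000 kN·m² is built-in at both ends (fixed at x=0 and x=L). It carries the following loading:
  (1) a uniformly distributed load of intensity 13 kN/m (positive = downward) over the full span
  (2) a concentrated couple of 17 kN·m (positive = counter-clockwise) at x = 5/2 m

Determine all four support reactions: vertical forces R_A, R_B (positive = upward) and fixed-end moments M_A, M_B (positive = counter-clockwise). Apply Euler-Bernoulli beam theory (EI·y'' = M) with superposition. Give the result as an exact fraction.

Load 1 — uniform load w=13 kN/m over full span:
  R_A = wL/2 = 13·10/2 = 65 kN
  M_A = wL²/12 = 13·10²/12 = 325/3 kN·m
  R_B = wL/2 = 13·10/2 = 65 kN
  M_B = -wL²/12 = -13·10²/12 = -325/3 kN·m
Load 2 — applied couple M₀=17 kN·m at a=5/2 m (b=L-a=15/2):
  R_A = 6M₀ab/L³ = 6·17·(5/2)·(15/2)/10³ = 153/80 kN
  M_A = M₀b(2a-b)/L² = 17·(15/2)·(2·(5/2)-(15/2))/10² = -51/16 kN·m
  R_B = -6M₀ab/L³ = -6·17·(5/2)·(15/2)/10³ = -153/80 kN
  M_B = M₀a(2b-a)/L² = 17·(5/2)·(2·(15/2)-(5/2))/10² = 85/16 kN·m
Superposition: R_A = 5353/80 kN, M_A = 5047/48 kN·m, R_B = 5047/80 kN, M_B = -4945/48 kN·m

R_A = 5353/80 kN, M_A = 5047/48 kN·m, R_B = 5047/80 kN, M_B = -4945/48 kN·m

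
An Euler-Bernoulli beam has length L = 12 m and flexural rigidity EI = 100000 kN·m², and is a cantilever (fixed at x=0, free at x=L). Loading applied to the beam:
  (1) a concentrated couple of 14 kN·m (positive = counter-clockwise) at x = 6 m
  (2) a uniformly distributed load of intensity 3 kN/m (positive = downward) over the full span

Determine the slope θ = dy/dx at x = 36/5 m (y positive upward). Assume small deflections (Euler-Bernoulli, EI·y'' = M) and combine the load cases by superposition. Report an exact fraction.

Load 1 — applied couple M₀=14 kN·m at a=6 m (b=L-a=6):
  θ_1 = M₀a/EI  [x>a] = 14·6/100000 = 21/25000 rad
Load 2 — uniform load w=3 kN/m over full span:
  θ_2 = -wx(x²-3Lx+3L²)/(6EI) = -3·(36/5)·((36/5)²-3·12·(36/5)+3·12²)/(6·100000) = -3159/390625 rad
Superposition: θ = Σ θ_i = -22647/3125000 rad ≈ -0.007247 rad

θ(36/5) = -22647/3125000 rad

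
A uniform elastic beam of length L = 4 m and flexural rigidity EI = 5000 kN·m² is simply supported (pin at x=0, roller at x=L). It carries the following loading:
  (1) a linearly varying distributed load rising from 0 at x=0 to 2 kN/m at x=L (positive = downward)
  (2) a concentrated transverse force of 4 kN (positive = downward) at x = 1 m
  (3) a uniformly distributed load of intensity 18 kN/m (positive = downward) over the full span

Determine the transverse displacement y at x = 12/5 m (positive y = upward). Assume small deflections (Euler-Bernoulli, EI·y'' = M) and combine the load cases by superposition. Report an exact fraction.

Load 1 — triangular load w₀=2 kN/m (0→w₀ over full span):
  y_1 = -w₀x(7L⁴-10L²x²+3x⁴)/(360LEI) = -2·(12/5)·(7·4⁴-10·4²·(12/5)²+3·(12/5)⁴)/(360·4·5000) = -18944/29296875 m
Load 2 — point force P=4 kN at a=1 m (b=L-a=3):
  y_2 = -Pa(L-x)(2Lx-a²-x²)/(6LEI)  [x>a] = -4·1·(4-(12/5))·(2·4·(12/5)-1²-(12/5)²)/(6·4·5000) = -311/468750 m
Load 3 — uniform load w=18 kN/m over full span:
  y_3 = -wx(L³-2Lx²+x³)/(24EI) = -18·(12/5)·(4³-2·4·(12/5)²+(12/5)³)/(24·5000) = -4464/390625 m
Superposition: y = Σ y_i = -746363/58593750 m ≈ -0.012738 m

y(12/5) = -746363/58593750 m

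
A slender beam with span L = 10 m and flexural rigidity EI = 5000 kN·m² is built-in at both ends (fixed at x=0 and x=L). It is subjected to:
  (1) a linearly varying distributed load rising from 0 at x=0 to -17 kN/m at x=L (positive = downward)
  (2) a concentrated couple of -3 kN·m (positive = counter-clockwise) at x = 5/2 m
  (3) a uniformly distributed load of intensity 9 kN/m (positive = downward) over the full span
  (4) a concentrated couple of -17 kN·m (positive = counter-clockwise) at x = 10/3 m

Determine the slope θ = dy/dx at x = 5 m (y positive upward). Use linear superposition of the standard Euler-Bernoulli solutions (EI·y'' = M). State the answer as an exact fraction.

Load 1 — triangular load w₀=-17 kN/m (0→w₀ over full span):
  θ_1 = -w₀(2x(L-x)(L-2x)(x+2L)+x²(L-x)²)/(120LEI) = -(-17)·(2·5·(10-5)·(10-2·5)·(5+2·10)+5²·(10-5)²)/(120·10·5000) = 17/9600 rad
Load 2 — applied couple M₀=-3 kN·m at a=5/2 m (b=L-a=15/2):
  θ_2 = (R_Ax²/2 - M_Ax - M₀(x-a))/EI  [x>a] with R_A=-27/80, M_A=9/16 = ((-27/80)·5²/2 - (9/16)·5 - (-3)·(5-(5/2)))/5000 = 3/32000 rad
Load 3 — uniform load w=9 kN/m over full span:
  θ_3 = -wx(L-x)(L-2x)/(12EI) = -9·5·(10-5)·(10-2·5)/(12·5000) = 0 rad
Load 4 — applied couple M₀=-17 kN·m at a=10/3 m (b=L-a=20/3):
  θ_4 = (R_Ax²/2 - M_Ax - M₀(x-a))/EI  [x>a] with R_A=-34/15, M_A=0 = ((-34/15)·5²/2 - 0·5 - (-17)·(5-(10/3)))/5000 = 0 rad
Superposition: θ = Σ θ_i = 179/96000 rad ≈ 0.001865 rad

θ(5) = 179/96000 rad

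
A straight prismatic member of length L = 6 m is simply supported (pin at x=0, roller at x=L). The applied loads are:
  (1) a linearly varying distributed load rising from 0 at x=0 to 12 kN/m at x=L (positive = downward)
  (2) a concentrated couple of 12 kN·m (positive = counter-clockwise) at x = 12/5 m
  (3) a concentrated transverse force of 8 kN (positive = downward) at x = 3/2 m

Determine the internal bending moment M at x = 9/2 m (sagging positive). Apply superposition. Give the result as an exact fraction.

M(9/2) = 189/8 kN·m

Load 1 — triangular load w₀=12 kN/m (0→w₀ over full span):
  M_1 = w₀Lx/6 - w₀x³/(6L) = 12·6·(9/2)/6 - 12·(9/2)³/(6·6) = 189/8 kN·m
Load 2 — applied couple M₀=12 kN·m at a=12/5 m (b=L-a=18/5):
  M_2 = M₀x/L - M₀  [x>a] = 12·(9/2)/6 - 12 = -3 kN·m
Load 3 — point force P=8 kN at a=3/2 m (b=L-a=9/2):
  M_3 = Pa(L-x)/L  [x>a] = 8·(3/2)·(6-(9/2))/6 = 3 kN·m
Superposition: M = Σ M_i = 189/8 kN·m ≈ 23.625000 kN·m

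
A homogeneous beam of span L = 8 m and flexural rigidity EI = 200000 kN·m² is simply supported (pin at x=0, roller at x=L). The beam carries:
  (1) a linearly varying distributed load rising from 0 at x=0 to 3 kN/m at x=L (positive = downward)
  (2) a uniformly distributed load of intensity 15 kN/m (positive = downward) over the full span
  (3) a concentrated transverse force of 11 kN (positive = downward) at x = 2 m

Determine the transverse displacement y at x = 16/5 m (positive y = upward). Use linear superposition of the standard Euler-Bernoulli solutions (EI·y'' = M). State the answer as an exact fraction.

y(16/5) = -3585721/781250000 m

Load 1 — triangular load w₀=3 kN/m (0→w₀ over full span):
  y_1 = -w₀x(7L⁴-10L²x²+3x⁴)/(360LEI) = -3·(16/5)·(7·8⁴-10·8²·(16/5)²+3·(16/5)⁴)/(360·8·200000) = -18256/48828125 m
Load 2 — uniform load w=15 kN/m over full span:
  y_2 = -wx(L³-2Lx²+x³)/(24EI) = -15·(16/5)·(8³-2·8·(16/5)²+(16/5)³)/(24·200000) = -1488/390625 m
Load 3 — point force P=11 kN at a=2 m (b=L-a=6):
  y_3 = -Pa(L-x)(2Lx-a²-x²)/(6LEI)  [x>a] = -11·2·(8-(16/5))·(2·8·(16/5)-2²-(16/5)²)/(6·8·200000) = -2541/6250000 m
Superposition: y = Σ y_i = -3585721/781250000 m ≈ -0.004590 m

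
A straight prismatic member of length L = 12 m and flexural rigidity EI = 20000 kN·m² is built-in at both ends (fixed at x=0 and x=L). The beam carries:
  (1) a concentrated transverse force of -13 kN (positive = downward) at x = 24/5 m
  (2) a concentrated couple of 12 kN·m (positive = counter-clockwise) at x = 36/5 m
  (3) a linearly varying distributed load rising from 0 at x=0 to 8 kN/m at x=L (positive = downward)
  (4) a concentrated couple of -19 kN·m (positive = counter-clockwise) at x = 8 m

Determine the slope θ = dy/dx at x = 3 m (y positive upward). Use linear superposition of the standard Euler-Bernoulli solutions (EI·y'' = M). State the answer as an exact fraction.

θ(3) = -9353/10000000 rad

Load 1 — point force P=-13 kN at a=24/5 m (b=L-a=36/5):
  θ_1 = -Pb²x(2aL-(3a+b)x)/(2L³EI)  [x≤a] = -(-13)·(36/5)²·3·(2·(24/5)·12-(3·(24/5)+(36/5))·3)/(2·12³·20000) = 7371/5000000 rad
Load 2 — applied couple M₀=12 kN·m at a=36/5 m (b=L-a=24/5):
  θ_2 = (R_Ax²/2 - M_Ax)/EI  [x≤a] with R_A=36/25, M_A=96/25 = ((36/25)·3²/2 - (96/25)·3)/20000 = -63/250000 rad
Load 3 — triangular load w₀=8 kN/m (0→w₀ over full span):
  θ_3 = -w₀(2x(L-x)(L-2x)(x+2L)+x²(L-x)²)/(120LEI) = -8·(2·3·(12-3)·(12-2·3)·(3+2·12)+3²·(12-3)²)/(120·12·20000) = -1053/400000 rad
Load 4 — applied couple M₀=-19 kN·m at a=8 m (b=L-a=4):
  θ_4 = (R_Ax²/2 - M_Ax)/EI  [x≤a] with R_A=-19/9, M_A=-19/3 = ((-19/9)·3²/2 - (-19/3)·3)/20000 = 19/40000 rad
Superposition: θ = Σ θ_i = -9353/10000000 rad ≈ -0.000935 rad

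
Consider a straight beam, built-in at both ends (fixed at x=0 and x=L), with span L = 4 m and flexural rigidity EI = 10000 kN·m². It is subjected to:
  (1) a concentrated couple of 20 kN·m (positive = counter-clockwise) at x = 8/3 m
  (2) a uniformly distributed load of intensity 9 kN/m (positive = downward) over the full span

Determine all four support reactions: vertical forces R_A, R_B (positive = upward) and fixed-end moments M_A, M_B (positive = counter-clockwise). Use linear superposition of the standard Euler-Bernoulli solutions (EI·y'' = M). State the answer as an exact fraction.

R_A = 74/3 kN, M_A = 56/3 kN·m, R_B = 34/3 kN, M_B = -12 kN·m

Load 1 — applied couple M₀=20 kN·m at a=8/3 m (b=L-a=4/3):
  R_A = 6M₀ab/L³ = 6·20·(8/3)·(4/3)/4³ = 20/3 kN
  M_A = M₀b(2a-b)/L² = 20·(4/3)·(2·(8/3)-(4/3))/4² = 20/3 kN·m
  R_B = -6M₀ab/L³ = -6·20·(8/3)·(4/3)/4³ = -20/3 kN
  M_B = M₀a(2b-a)/L² = 20·(8/3)·(2·(4/3)-(8/3))/4² = 0 kN·m
Load 2 — uniform load w=9 kN/m over full span:
  R_A = wL/2 = 9·4/2 = 18 kN
  M_A = wL²/12 = 9·4²/12 = 12 kN·m
  R_B = wL/2 = 9·4/2 = 18 kN
  M_B = -wL²/12 = -9·4²/12 = -12 kN·m
Superposition: R_A = 74/3 kN, M_A = 56/3 kN·m, R_B = 34/3 kN, M_B = -12 kN·m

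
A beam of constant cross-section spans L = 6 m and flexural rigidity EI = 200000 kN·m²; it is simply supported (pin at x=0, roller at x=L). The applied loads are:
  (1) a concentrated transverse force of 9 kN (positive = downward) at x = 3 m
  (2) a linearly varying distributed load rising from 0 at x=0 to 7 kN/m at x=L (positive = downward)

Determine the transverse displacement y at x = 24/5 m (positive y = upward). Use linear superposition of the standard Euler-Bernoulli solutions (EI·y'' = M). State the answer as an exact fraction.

Load 1 — point force P=9 kN at a=3 m (b=L-a=3):
  y_1 = -Pa(L-x)(2Lx-a²-x²)/(6LEI)  [x>a] = -9·3·(6-(24/5))·(2·6·(24/5)-3²-(24/5)²)/(6·6·200000) = -5751/50000000 m
Load 2 — triangular load w₀=7 kN/m (0→w₀ over full span):
  y_2 = -w₀x(7L⁴-10L²x²+3x⁴)/(360LEI) = -7·(24/5)·(7·6⁴-10·6²·(24/5)²+3·(24/5)⁴)/(360·6·200000) = -72009/390625000 m
Superposition: y = Σ y_i = -1871019/6250000000 m ≈ -0.000299 m

y(24/5) = -1871019/6250000000 m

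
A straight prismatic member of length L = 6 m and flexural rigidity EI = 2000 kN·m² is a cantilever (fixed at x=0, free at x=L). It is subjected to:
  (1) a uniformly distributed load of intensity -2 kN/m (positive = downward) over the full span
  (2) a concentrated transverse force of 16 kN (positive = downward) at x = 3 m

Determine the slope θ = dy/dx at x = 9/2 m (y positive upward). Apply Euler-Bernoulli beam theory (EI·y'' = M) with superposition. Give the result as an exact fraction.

Load 1 — uniform load w=-2 kN/m over full span:
  θ_1 = -wx(x²-3Lx+3L²)/(6EI) = -(-2)·(9/2)·((9/2)²-3·6·(9/2)+3·6²)/(6·2000) = 567/16000 rad
Load 2 — point force P=16 kN at a=3 m (b=L-a=3):
  θ_2 = -Pa²/(2EI)  [x>a] = -16·3²/(2·2000) = -9/250 rad
Superposition: θ = Σ θ_i = -9/16000 rad ≈ -0.000562 rad

θ(9/2) = -9/16000 rad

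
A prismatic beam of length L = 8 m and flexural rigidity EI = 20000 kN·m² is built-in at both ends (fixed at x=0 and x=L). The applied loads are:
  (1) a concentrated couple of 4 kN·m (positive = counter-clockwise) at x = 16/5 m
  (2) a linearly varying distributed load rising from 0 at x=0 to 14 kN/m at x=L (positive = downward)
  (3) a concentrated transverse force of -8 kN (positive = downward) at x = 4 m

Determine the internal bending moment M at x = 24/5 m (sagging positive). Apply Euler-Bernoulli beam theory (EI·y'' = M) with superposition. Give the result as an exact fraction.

Load 1 — applied couple M₀=4 kN·m at a=16/5 m (b=L-a=24/5):
  M_1 = R_Ax - M_A - M₀  [x>a] with R_A=18/25, M_A=12/25 = (18/25)·(24/5) - (12/25) - 4 = -128/125 kN·m
Load 2 — triangular load w₀=14 kN/m (0→w₀ over full span):
  M_2 = 3w₀Lx/20 - w₀L²/30 - w₀x³/(6L) = 3·14·8·(24/5)/20 - 14·8²/30 - 14·(24/5)³/(6·8) = 6944/375 kN·m
Load 3 — point force P=-8 kN at a=4 m (b=L-a=4):
  M_3 = Pa²(a+3b)(L-x)/L³ - Pa²b/L²  [x>a] = (-8)·4²·(4+3·4)·(8-(24/5))/8³ - (-8)·4²·4/8² = -24/5 kN·m
Superposition: M = Σ M_i = 952/75 kN·m ≈ 12.693333 kN·m

M(24/5) = 952/75 kN·m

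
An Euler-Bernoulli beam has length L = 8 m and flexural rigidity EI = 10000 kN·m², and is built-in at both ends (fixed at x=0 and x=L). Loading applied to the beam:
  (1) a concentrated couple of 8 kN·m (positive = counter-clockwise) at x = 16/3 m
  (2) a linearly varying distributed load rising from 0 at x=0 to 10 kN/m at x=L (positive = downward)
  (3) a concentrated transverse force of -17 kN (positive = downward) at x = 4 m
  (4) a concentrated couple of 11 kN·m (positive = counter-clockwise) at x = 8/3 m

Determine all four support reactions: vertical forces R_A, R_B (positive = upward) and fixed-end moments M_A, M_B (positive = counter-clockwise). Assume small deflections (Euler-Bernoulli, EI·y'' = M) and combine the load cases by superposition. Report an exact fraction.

R_A = 20/3 kN, M_A = 7 kN·m, R_B = 49/3 kN, M_B = -34/3 kN·m

Load 1 — applied couple M₀=8 kN·m at a=16/3 m (b=L-a=8/3):
  R_A = 6M₀ab/L³ = 6·8·(16/3)·(8/3)/8³ = 4/3 kN
  M_A = M₀b(2a-b)/L² = 8·(8/3)·(2·(16/3)-(8/3))/8² = 8/3 kN·m
  R_B = -6M₀ab/L³ = -6·8·(16/3)·(8/3)/8³ = -4/3 kN
  M_B = M₀a(2b-a)/L² = 8·(16/3)·(2·(8/3)-(16/3))/8² = 0 kN·m
Load 2 — triangular load w₀=10 kN/m (0→w₀ over full span):
  R_A = 3w₀L/20 = 3·10·8/20 = 12 kN
  M_A = w₀L²/30 = 10·8²/30 = 64/3 kN·m
  R_B = 7w₀L/20 = 7·10·8/20 = 28 kN
  M_B = -w₀L²/20 = -10·8²/20 = -32 kN·m
Load 3 — point force P=-17 kN at a=4 m (b=L-a=4):
  R_A = Pb²(3a+b)/L³ = (-17)·4²·(3·4+4)/8³ = -17/2 kN
  M_A = Pab²/L² = (-17)·4·4²/8² = -17 kN·m
  R_B = Pa²(a+3b)/L³ = (-17)·4²·(4+3·4)/8³ = -17/2 kN
  M_B = -Pa²b/L² = -(-17)·4²·4/8² = 17 kN·m
Load 4 — applied couple M₀=11 kN·m at a=8/3 m (b=L-a=16/3):
  R_A = 6M₀ab/L³ = 6·11·(8/3)·(16/3)/8³ = 11/6 kN
  M_A = M₀b(2a-b)/L² = 11·(16/3)·(2·(8/3)-(16/3))/8² = 0 kN·m
  R_B = -6M₀ab/L³ = -6·11·(8/3)·(16/3)/8³ = -11/6 kN
  M_B = M₀a(2b-a)/L² = 11·(8/3)·(2·(16/3)-(8/3))/8² = 11/3 kN·m
Superposition: R_A = 20/3 kN, M_A = 7 kN·m, R_B = 49/3 kN, M_B = -34/3 kN·m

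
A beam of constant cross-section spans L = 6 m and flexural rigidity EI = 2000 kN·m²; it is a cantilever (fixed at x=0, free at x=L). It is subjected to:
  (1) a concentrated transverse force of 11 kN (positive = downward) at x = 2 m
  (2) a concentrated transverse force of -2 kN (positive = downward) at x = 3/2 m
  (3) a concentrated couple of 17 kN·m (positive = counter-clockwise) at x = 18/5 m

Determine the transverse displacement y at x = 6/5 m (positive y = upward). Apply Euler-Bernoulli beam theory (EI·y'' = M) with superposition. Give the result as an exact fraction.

Load 1 — point force P=11 kN at a=2 m (b=L-a=4):
  y_1 = -Px²(3a-x)/(6EI)  [x≤a] = -11·(6/5)²·(3·2-(6/5))/(6·2000) = -99/15625 m
Load 2 — point force P=-2 kN at a=3/2 m (b=L-a=9/2):
  y_2 = -Px²(3a-x)/(6EI)  [x≤a] = -(-2)·(6/5)²·(3·(3/2)-(6/5))/(6·2000) = 99/125000 m
Load 3 — applied couple M₀=17 kN·m at a=18/5 m (b=L-a=12/5):
  y_3 = M₀x²/(2EI)  [x≤a] = 17·(6/5)²/(2·2000) = 153/25000 m
Superposition: y = Σ y_i = 9/15625 m ≈ 0.000576 m

y(6/5) = 9/15625 m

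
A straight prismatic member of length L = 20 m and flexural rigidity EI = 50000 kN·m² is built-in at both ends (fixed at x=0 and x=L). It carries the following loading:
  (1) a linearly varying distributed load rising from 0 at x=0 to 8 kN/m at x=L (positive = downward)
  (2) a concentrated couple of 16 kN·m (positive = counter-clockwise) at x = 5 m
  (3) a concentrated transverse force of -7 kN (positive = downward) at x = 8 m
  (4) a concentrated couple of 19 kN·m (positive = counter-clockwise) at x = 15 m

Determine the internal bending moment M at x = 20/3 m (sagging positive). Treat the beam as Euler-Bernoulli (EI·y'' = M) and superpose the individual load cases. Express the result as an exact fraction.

M(20/3) = 573083/32400 kN·m

Load 1 — triangular load w₀=8 kN/m (0→w₀ over full span):
  M_1 = 3w₀Lx/20 - w₀L²/30 - w₀x³/(6L) = 3·8·20·(20/3)/20 - 8·20²/30 - 8·(20/3)³/(6·20) = 2720/81 kN·m
Load 2 — applied couple M₀=16 kN·m at a=5 m (b=L-a=15):
  M_2 = R_Ax - M_A - M₀  [x>a] with R_A=9/10, M_A=-3 = (9/10)·(20/3) - (-3) - 16 = -7 kN·m
Load 3 — point force P=-7 kN at a=8 m (b=L-a=12):
  M_3 = Pb²(3a+b)x/L³ - Pab²/L²  [x≤a] = (-7)·12²·(3·8+12)·(20/3)/20³ - (-7)·8·12²/20² = -252/25 kN·m
Load 4 — applied couple M₀=19 kN·m at a=15 m (b=L-a=5):
  M_4 = R_Ax - M_A  [x≤a] with R_A=171/160, M_A=95/16 = (171/160)·(20/3) - (95/16) = 19/16 kN·m
Superposition: M = Σ M_i = 573083/32400 kN·m ≈ 17.687747 kN·m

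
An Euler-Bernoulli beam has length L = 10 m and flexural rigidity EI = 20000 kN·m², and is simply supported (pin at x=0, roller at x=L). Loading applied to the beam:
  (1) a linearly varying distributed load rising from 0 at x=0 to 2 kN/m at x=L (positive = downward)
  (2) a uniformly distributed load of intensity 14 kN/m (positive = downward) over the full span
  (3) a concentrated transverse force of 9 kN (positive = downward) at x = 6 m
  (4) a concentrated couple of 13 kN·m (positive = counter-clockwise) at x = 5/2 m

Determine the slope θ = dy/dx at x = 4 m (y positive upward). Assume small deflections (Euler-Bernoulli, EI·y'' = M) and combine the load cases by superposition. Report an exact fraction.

Load 1 — triangular load w₀=2 kN/m (0→w₀ over full span):
  θ_1 = -w₀(7L⁴-30L²x²+15x⁴)/(360LEI) = -2·(7·10⁴-30·10²·4²+15·4⁴)/(360·10·20000) = -323/450000 rad
Load 2 — uniform load w=14 kN/m over full span:
  θ_2 = -w(L³-6Lx²+4x³)/(24EI) = -14·(10³-6·10·4²+4·4³)/(24·20000) = -259/30000 rad
Load 3 — point force P=9 kN at a=6 m (b=L-a=4):
  θ_3 = -Pb(L²-b²-3x²)/(6LEI)  [x≤a] = -9·4·(10²-4²-3·4²)/(6·10·20000) = -27/25000 rad
Load 4 — applied couple M₀=13 kN·m at a=5/2 m (b=L-a=15/2):
  θ_4 = (M₀x²/(2L)-M₀(x-a)+C₁)/EI  [x>a] with C₁=M₀(3b²-L²)/(6L)=715/48 = (13·4²/(2·10)-13·(4-(5/2))+(715/48))/20000 = 1391/4800000 rad
Superposition: θ = Σ θ_i = -29207/2880000 rad ≈ -0.010141 rad

θ(4) = -29207/2880000 rad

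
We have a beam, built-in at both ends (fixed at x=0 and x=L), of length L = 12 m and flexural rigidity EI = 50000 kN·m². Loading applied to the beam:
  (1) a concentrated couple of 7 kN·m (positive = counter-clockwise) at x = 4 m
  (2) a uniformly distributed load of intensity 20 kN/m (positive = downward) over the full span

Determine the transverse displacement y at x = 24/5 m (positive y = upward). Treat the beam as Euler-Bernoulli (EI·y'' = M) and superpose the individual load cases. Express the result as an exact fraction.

Load 1 — applied couple M₀=7 kN·m at a=4 m (b=L-a=8):
  y_1 = (R_Ax³/6 - M_Ax²/2 - M₀(x-a)²/2)/EI  [x>a] with R_A=7/9, M_A=0 = ((7/9)·(24/5)³/6 - 0·(24/5)²/2 - 7·((24/5)-4)²/2)/50000 = 189/781250 m
Load 2 — uniform load w=20 kN/m over full span:
  y_2 = -wx²(L-x)²/(24EI) = -20·(24/5)²·(12-(24/5))²/(24·50000) = -7776/390625 m
Superposition: y = Σ y_i = -15363/781250 m ≈ -0.019665 m

y(24/5) = -15363/781250 m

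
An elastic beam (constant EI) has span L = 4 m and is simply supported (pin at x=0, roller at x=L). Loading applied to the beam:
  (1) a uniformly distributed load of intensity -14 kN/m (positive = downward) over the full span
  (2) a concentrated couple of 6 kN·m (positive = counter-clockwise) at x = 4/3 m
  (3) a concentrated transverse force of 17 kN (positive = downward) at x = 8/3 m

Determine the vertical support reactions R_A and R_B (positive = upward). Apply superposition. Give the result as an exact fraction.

R_A = -125/6 kN, R_B = -109/6 kN

Load 1 — uniform load w=-14 kN/m over full span:
  R_A = wL/2 = (-14)·4/2 = -28 kN
  R_B = wL/2 = (-14)·4/2 = -28 kN
Load 2 — applied couple M₀=6 kN·m at a=4/3 m (b=L-a=8/3):
  R_A = M₀/L = 6/4 = 3/2 kN
  R_B = -M₀/L = -6/4 = -3/2 kN
Load 3 — point force P=17 kN at a=8/3 m (b=L-a=4/3):
  R_A = Pb/L = 17·(4/3)/4 = 17/3 kN
  R_B = Pa/L = 17·(8/3)/4 = 34/3 kN
Superposition: R_A = -125/6 kN, R_B = -109/6 kN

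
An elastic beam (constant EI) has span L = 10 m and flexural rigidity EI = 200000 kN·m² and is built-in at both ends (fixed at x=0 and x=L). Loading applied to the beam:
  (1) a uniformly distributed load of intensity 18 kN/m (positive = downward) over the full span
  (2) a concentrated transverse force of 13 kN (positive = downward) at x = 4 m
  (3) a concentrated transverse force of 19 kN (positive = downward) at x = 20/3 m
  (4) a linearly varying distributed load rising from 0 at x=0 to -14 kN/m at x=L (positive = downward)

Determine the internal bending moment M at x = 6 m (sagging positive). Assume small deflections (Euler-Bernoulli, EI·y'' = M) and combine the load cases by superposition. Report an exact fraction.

M(6) = 197006/3375 kN·m

Load 1 — uniform load w=18 kN/m over full span:
  M_1 = wLx/2 - wL²/12 - wx²/2 = 18·10·6/2 - 18·10²/12 - 18·6²/2 = 66 kN·m
Load 2 — point force P=13 kN at a=4 m (b=L-a=6):
  M_2 = Pa²(a+3b)(L-x)/L³ - Pa²b/L²  [x>a] = 13·4²·(4+3·6)·(10-6)/10³ - 13·4²·6/10² = 728/125 kN·m
Load 3 — point force P=19 kN at a=20/3 m (b=L-a=10/3):
  M_3 = Pb²(3a+b)x/L³ - Pab²/L²  [x≤a] = 19·(10/3)²·(3·(20/3)+(10/3))·6/10³ - 19·(20/3)·(10/3)²/10² = 418/27 kN·m
Load 4 — triangular load w₀=-14 kN/m (0→w₀ over full span):
  M_4 = 3w₀Lx/20 - w₀L²/30 - w₀x³/(6L) = 3·(-14)·10·6/20 - (-14)·10²/30 - (-14)·6³/(6·10) = -434/15 kN·m
Superposition: M = Σ M_i = 197006/3375 kN·m ≈ 58.372148 kN·m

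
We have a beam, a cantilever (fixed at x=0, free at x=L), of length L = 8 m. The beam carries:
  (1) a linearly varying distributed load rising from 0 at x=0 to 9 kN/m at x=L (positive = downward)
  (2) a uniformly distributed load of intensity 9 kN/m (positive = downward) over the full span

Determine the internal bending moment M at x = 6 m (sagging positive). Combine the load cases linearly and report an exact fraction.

Load 1 — triangular load w₀=9 kN/m (0→w₀ over full span):
  M_1 = w₀Lx/2 - w₀L²/3 - w₀x³/(6L) = 9·8·6/2 - 9·8²/3 - 9·6³/(6·8) = -33/2 kN·m
Load 2 — uniform load w=9 kN/m over full span:
  M_2 = -w(L-x)²/2 = -9·(8-6)²/2 = -18 kN·m
Superposition: M = Σ M_i = -69/2 kN·m ≈ -34.500000 kN·m

M(6) = -69/2 kN·m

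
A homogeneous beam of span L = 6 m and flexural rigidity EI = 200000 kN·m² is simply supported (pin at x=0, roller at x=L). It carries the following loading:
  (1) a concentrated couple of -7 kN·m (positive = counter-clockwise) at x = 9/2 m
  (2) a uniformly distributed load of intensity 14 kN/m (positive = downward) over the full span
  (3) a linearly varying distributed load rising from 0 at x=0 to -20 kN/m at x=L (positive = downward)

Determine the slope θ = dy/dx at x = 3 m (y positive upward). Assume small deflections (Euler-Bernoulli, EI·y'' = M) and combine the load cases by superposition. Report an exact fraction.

θ(3) = 91/3200000 rad

Load 1 — applied couple M₀=-7 kN·m at a=9/2 m (b=L-a=3/2):
  θ_1 = (M₀x²/(2L)+C₁)/EI  [x≤a] with C₁=M₀(3b²-L²)/(6L)=91/16 = ((-7)·3²/(2·6)+(91/16))/200000 = 7/3200000 rad
Load 2 — uniform load w=14 kN/m over full span:
  θ_2 = -w(L³-6Lx²+4x³)/(24EI) = -14·(6³-6·6·3²+4·3³)/(24·200000) = 0 rad
Load 3 — triangular load w₀=-20 kN/m (0→w₀ over full span):
  θ_3 = -w₀(7L⁴-30L²x²+15x⁴)/(360LEI) = -(-20)·(7·6⁴-30·6²·3²+15·3⁴)/(360·6·200000) = 21/800000 rad
Superposition: θ = Σ θ_i = 91/3200000 rad ≈ 0.000028 rad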